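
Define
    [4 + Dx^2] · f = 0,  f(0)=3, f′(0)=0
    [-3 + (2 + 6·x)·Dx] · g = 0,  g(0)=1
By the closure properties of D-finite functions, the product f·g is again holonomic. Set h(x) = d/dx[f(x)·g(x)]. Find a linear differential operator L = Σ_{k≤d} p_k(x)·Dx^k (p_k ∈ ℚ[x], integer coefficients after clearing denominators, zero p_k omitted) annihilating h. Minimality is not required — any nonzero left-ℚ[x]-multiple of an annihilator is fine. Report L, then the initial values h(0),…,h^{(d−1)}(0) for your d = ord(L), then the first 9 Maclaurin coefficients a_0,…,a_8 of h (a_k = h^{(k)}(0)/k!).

L = (1453 + 11712·x + 26784·x^2 + 27648·x^3 + 20736·x^4) + (132 - 756·x - 5184·x^2 - 5184·x^3)·Dx + (172 + 1416·x + 4428·x^2 + 6912·x^3 + 5184·x^4)·Dx^2  (order 2).
h: a_k = 9/2, -75/4, -189/16, -95/32, 16395/256, -435961/2560, 4933523/10240, -598666367/430080, 9200046321/2293760, …
ICs: h(0) = 9/2, h′(0) = -75/4.

f: a_k = 3, 0, -6, 0, 2, 0, -4/15, 0, 2/105, …
g: a_k = 1, 3/2, -9/8, 27/16, -405/128, 1701/256, -15309/1024, 72171/2048, -2814669/32768, …
h₀=f·g: eliminate ⇒ L₀, order ≤ 2·1.
Differentiate: ansatz ord ≤ ord L₀ ⇒ L.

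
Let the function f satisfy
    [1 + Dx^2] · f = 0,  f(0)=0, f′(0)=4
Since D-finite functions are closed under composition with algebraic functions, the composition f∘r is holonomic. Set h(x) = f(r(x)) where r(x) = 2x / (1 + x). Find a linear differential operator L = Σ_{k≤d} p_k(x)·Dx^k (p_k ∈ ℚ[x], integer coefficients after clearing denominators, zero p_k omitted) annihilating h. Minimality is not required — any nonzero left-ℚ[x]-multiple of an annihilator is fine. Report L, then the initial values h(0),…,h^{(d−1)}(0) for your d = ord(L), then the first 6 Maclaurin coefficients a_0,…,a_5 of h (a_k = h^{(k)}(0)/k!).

f: a_k = 0, 4, 0, -2/3, 0, 1/30, …
h₀=f(r): pull back L_f along r ⇒ L₀.
L = 4 + (2 + 6·x + 6·x^2 + 2·x^3)·Dx + (1 + 4·x + 6·x^2 + 4·x^3 + x^4)·Dx^2  (order 2).
h: a_k = 0, 8, -8, 8/3, 8, -344/15, …
ICs: h(0) = 0, h′(0) = 8.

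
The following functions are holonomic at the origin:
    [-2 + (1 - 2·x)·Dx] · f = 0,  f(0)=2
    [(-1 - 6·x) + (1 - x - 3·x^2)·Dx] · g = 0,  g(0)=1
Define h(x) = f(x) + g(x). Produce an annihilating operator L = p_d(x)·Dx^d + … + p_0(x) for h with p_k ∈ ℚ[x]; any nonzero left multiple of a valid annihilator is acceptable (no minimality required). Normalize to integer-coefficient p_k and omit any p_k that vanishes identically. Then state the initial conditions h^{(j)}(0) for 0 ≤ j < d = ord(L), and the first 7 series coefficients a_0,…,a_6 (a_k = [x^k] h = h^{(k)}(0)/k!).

f: a_k = 2, 4, 8, 16, 32, 64, 128, …
g: a_k = 1, 1, 4, 7, 19, 40, 97, …
f+g: L₀ = lclm(L_f,L_g), ord ≤ 1+1.
L = (8 - 36·x + 108·x^2 - 72·x^3) + (-2·x - 54·x^2 + 192·x^3 - 144·x^4)·Dx + (-1 + 9·x - 23·x^2 + 6·x^3 + 42·x^4 - 36·x^5)·Dx^2  (order 2).
h: a_k = 3, 5, 12, 23, 51, 104, 225, …
ICs: h(0) = 3, h′(0) = 5.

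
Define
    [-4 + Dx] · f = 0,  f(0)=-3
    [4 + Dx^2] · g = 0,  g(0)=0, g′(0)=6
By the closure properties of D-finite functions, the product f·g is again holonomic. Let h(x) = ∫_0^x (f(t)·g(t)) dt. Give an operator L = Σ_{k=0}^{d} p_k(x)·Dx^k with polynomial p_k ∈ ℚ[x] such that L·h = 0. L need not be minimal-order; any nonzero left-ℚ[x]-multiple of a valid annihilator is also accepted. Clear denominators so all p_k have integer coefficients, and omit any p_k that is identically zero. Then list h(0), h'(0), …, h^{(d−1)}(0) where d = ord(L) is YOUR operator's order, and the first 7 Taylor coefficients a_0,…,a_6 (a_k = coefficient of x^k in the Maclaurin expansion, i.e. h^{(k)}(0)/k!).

f: a_k = -3, -12, -24, -32, -32, -128/5, -256/15, …
g: a_k = 0, 6, 0, -4, 0, 4/5, 0, …
h₀=f·g: eliminate ⇒ L₀, order ≤ 1·2.
Integrate: L := L₀·Dx.
L = 20·Dx - 8·Dx^2 + Dx^3  (order 3).
h: a_k = 0, 0, -9, -24, -33, -144/5, -82/5, …
ICs: h(0) = 0, h′(0) = 0, h′′(0) = -18.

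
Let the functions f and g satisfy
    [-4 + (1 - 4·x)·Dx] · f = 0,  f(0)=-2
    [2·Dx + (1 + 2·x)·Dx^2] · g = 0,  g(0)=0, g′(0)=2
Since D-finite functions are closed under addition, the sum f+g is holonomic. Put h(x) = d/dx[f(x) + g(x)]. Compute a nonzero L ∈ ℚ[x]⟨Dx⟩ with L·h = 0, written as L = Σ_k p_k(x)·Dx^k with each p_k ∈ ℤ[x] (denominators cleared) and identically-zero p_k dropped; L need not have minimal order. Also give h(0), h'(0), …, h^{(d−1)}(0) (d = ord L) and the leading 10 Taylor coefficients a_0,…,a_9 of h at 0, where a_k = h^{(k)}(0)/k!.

L = (128 + 64·x) + (44 + 224·x + 128·x^2)·Dx + (-5 + 6·x + 48·x^2 + 32·x^3)·Dx^2  (order 2).
h: a_k = -6, -68, -376, -2064, -10208, -49216, -229248, -1048832, -4718080, -20972544, …
ICs: h(0) = -6, h′(0) = -68.

f: a_k = -2, -8, -32, -128, -512, -2048, -8192, -32768, -131072, -524288, …
g: a_k = 0, 2, -2, 8/3, -4, 32/5, -32/3, 128/7, -32, 512/9, …
Sum ⇒ L₀ = lclm(L_f,L_g) in ℚ(x)⟨Dx⟩.
Differentiate: ansatz ord ≤ ord L₀ ⇒ L.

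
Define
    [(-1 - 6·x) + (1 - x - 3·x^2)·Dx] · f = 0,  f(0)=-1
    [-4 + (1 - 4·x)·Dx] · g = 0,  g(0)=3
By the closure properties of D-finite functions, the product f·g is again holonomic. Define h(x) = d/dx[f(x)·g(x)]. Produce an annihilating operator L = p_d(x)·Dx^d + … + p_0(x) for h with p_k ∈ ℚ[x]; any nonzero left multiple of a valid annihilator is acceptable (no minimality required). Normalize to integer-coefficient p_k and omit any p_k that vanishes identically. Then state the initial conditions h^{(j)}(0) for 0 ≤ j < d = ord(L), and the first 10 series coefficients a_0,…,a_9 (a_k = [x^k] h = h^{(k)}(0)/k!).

L = (48 - 102·x - 354·x^2 + 192·x^3 + 1728·x^4) + (-5 + 27·x + 21·x^2 - 238·x^3 + 60·x^4 + 432·x^5)·Dx  (order 1).
h: a_k = -15, -144, -927, -5172, -26460, -128754, -605409, -2779776, -12540285, -55815090, …
ICs: h(0) = -15.

f: a_k = -1, -1, -4, -7, -19, -40, -97, -217, -508, -1159, …
g: a_k = 3, 12, 48, 192, 768, 3072, 12288, 49152, 196608, 786432, …
Product ⇒ symmetric product L₀, ord ≤ 1.
h=h₀': d/dx-closure on L₀ ⇒ L.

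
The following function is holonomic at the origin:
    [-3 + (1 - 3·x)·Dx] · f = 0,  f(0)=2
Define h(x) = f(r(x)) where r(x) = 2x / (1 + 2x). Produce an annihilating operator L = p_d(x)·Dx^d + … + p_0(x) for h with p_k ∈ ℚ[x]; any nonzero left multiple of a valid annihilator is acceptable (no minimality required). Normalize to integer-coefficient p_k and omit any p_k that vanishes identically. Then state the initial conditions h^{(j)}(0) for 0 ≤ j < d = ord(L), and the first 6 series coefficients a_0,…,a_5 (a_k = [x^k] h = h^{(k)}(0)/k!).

f: a_k = 2, 6, 18, 54, 162, 486, …
Change of var in L_f (x↦r) gives L₀.
L = 6 + (-1 + 2·x + 8·x^2)·Dx  (order 1).
h: a_k = 2, 12, 48, 192, 768, 3072, …
ICs: h(0) = 2.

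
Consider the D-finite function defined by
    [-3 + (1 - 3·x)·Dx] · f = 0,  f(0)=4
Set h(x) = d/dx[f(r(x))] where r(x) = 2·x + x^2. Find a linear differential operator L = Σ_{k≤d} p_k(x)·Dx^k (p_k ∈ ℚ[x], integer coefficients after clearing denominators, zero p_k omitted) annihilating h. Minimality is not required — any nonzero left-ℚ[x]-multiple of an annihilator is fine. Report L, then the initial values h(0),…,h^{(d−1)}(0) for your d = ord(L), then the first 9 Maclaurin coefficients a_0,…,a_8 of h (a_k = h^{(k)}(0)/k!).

L = (13 + 18·x + 9·x^2) + (-1 + 5·x + 9·x^2 + 3·x^3)·Dx  (order 1).
h: a_k = 24, 312, 3024, 26064, 210600, 1633608, 12319776, 91012896, 661856184, …
ICs: h(0) = 24.

f: a_k = 4, 12, 36, 108, 324, 972, 2916, 8748, 26244, …
Change of var in L_f (x↦r) gives L₀.
h₀' ⇒ L via d/dx closure of L₀.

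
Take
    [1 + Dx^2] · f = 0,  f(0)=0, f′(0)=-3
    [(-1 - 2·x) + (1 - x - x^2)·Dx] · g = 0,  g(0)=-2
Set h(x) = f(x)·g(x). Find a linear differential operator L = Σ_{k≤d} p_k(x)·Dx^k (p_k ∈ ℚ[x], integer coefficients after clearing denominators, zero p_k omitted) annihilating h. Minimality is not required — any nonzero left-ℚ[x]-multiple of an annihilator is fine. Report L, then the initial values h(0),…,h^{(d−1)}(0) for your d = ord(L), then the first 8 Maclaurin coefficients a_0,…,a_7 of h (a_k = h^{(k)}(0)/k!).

f: a_k = 0, -3, 0, 1/2, 0, -1/40, 0, 1/1680, …
g: a_k = -2, -2, -4, -6, -10, -16, -26, -42, …
f·g: L₀ = L_f ⊗_s L_g, ord ≤ 2·1.
L = (1 + x + x^2) + (2 + 4·x)·Dx + (-1 + x + x^2)·Dx^2  (order 2).
h: a_k = 0, 6, 6, 11, 17, 561/20, 901/20, 61403/840, …
ICs: h(0) = 0, h′(0) = 6.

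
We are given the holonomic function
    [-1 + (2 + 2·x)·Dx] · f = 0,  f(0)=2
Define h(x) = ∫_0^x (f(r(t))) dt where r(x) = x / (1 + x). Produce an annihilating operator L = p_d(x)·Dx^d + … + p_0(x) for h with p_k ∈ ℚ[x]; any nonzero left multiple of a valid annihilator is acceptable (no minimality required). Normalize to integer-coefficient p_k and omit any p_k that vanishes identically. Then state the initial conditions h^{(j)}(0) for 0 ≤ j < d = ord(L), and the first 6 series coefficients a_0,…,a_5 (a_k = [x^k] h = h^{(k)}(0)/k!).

f: a_k = 2, 1, -1/4, 1/8, -5/64, 7/128, …
Substitute x→r, Dx→(1/r')Dx; clear ⇒ L₀.
h=∫h₀ ⇒ L = L₀·Dx.
L = -Dx + (2 + 6·x + 4·x^2)·Dx^2  (order 2).
h: a_k = 0, 2, 1/2, -5/12, 13/32, -141/320, …
ICs: h(0) = 0, h′(0) = 2.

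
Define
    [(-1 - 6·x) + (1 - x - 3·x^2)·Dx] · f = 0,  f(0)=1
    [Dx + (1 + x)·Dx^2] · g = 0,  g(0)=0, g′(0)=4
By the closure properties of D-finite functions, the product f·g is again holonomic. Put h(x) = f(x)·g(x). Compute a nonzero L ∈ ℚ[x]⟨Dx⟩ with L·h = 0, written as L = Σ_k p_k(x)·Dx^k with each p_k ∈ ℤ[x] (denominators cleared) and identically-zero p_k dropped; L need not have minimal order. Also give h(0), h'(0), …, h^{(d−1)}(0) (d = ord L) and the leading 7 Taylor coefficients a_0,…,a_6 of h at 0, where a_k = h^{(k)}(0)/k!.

L = (7 + 12·x) + (1 + 15·x + 15·x^2)·Dx + (-1 + 4·x^2 + 3·x^3)·Dx^2  (order 2).
h: a_k = 0, 4, 2, 46/3, 61/3, 1007/15, 1912/15, …
ICs: h(0) = 0, h′(0) = 4.

f: a_k = 1, 1, 4, 7, 19, 40, 97, …
g: a_k = 0, 4, -2, 4/3, -1, 4/5, -2/3, …
L₀ := L_f ⊗_s L_g (sym. prod.), ord ≤ 2.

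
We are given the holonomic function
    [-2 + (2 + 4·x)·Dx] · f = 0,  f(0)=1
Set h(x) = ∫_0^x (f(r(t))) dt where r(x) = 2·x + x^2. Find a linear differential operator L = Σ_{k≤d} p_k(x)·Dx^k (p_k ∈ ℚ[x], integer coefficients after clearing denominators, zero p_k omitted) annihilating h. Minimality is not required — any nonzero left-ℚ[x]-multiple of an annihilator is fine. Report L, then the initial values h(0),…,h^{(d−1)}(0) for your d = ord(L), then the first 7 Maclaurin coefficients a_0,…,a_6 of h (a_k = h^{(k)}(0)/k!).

L = (-2 - 2·x)·Dx + (1 + 4·x + 2·x^2)·Dx^2  (order 2).
h: a_k = 0, 1, 1, -1/3, 1/2, -9/10, 11/6, …
ICs: h(0) = 0, h′(0) = 1.

f: a_k = 1, 1, -1/2, 1/2, -5/8, 7/8, -21/16, …
f∘r: x↦r, Dx↦Dx/r' in L_f ⇒ L₀.
Integrate: L := L₀·Dx.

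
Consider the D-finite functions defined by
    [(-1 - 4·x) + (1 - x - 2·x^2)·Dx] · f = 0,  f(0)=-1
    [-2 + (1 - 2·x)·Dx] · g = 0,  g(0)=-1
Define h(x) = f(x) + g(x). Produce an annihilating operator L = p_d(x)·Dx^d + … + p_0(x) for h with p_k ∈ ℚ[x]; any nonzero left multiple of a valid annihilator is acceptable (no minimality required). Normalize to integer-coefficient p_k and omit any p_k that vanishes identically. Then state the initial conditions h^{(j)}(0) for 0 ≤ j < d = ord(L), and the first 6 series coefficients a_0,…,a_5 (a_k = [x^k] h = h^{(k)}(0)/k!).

f: a_k = -1, -1, -3, -5, -11, -21, …
g: a_k = -1, -2, -4, -8, -16, -32, …
Sum ⇒ L₀ = lclm(L_f,L_g) in ℚ(x)⟨Dx⟩.
L = -4 + (-2 - 8·x)·Dx + (1 - x - 2·x^2)·Dx^2  (order 2).
h: a_k = -2, -3, -7, -13, -27, -53, …
ICs: h(0) = -2, h′(0) = -3.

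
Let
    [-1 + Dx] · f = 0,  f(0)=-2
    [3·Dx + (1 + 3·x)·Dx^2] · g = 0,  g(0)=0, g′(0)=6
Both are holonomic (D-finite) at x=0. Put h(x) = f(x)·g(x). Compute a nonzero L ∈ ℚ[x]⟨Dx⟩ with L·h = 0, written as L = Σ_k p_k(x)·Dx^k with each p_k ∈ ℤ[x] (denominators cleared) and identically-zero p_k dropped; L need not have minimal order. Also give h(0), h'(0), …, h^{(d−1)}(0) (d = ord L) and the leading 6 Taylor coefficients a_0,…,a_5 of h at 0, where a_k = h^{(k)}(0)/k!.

f: a_k = -2, -2, -1, -1/3, -1/12, -1/60, …
g: a_k = 0, 6, -9, 18, -81/2, 486/5, …
L₀ := L_f ⊗_s L_g (sym. prod.), ord ≤ 2.
L = (-2 + 3·x) + (1 - 6·x)·Dx + (1 + 3·x)·Dx^2  (order 2).
h: a_k = 0, -12, 6, -24, 52, -1289/10, …
ICs: h(0) = 0, h′(0) = -12.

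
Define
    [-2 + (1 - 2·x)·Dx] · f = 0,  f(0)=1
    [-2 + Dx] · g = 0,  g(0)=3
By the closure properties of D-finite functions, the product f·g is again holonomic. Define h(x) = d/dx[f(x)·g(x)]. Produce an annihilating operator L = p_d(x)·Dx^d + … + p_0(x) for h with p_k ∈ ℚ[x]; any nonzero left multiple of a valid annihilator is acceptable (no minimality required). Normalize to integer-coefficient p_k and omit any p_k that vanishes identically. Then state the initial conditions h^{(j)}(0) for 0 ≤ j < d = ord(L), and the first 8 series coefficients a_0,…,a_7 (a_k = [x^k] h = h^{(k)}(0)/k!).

L = (5 - 8·x + 4·x^2) + (-1 + 3·x - 2·x^2)·Dx  (order 1).
h: a_k = 12, 60, 192, 520, 1304, 15656/5, 21920/3, 1753616/105, …
ICs: h(0) = 12.

f: a_k = 1, 2, 4, 8, 16, 32, 64, 128, …
g: a_k = 3, 6, 6, 4, 2, 4/5, 4/15, 8/105, …
Product ⇒ symmetric product L₀, ord ≤ 1.
Derive L from L₀ (diff closure).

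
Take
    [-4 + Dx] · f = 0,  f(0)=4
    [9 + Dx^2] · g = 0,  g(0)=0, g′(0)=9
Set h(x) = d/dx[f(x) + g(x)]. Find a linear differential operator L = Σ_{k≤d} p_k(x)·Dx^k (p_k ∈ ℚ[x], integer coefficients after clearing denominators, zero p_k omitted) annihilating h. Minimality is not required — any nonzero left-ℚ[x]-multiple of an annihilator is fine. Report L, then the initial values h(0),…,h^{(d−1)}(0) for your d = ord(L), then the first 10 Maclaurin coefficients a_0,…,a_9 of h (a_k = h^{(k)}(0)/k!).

L = 36 - 9·Dx + 4·Dx^2 - Dx^3  (order 3).
h: a_k = 25, 64, 175/2, 512/3, 4825/24, 2048/15, 11795/144, 16384/315, 221525/8064, 32768/2835, …
ICs: h(0) = 25, h′(0) = 64, h′′(0) = 175.

f: a_k = 4, 16, 32, 128/3, 128/3, 512/15, 1024/45, 4096/315, 2048/315, 8192/2835, …
g: a_k = 0, 9, 0, -27/2, 0, 243/40, 0, -729/560, 0, 729/4480, …
Sum ⇒ L₀ = lclm(L_f,L_g) in ℚ(x)⟨Dx⟩.
Differentiate: ansatz ord ≤ ord L₀ ⇒ L.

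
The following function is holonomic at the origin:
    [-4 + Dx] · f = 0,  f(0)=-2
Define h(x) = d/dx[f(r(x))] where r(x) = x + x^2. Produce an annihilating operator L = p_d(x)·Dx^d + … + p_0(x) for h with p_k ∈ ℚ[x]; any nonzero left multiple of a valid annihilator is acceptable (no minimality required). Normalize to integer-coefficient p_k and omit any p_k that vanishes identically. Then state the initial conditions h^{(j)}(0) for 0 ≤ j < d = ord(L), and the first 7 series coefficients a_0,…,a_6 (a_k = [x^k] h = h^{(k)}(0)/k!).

f: a_k = -2, -8, -16, -64/3, -64/3, -256/15, -512/45, …
Change of var in L_f (x↦r) gives L₀.
Derive L from L₀ (diff closure).
L = (6 + 16·x + 16·x^2) + (-1 - 2·x)·Dx  (order 1).
h: a_k = -8, -48, -160, -1216/3, -832, -22144/15, -104192/45, …
ICs: h(0) = -8.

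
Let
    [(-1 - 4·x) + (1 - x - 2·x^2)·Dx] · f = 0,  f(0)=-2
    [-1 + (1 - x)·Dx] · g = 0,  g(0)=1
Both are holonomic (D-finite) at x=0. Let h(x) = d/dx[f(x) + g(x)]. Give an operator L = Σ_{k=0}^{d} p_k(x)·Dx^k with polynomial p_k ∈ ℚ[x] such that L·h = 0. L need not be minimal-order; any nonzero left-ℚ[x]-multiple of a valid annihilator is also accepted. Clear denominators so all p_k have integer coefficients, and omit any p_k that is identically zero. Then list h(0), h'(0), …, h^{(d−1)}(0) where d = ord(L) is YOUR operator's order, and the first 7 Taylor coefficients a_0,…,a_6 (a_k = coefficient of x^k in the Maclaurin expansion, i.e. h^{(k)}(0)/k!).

f: a_k = -2, -2, -6, -10, -22, -42, -86, …
g: a_k = 1, 1, 1, 1, 1, 1, 1, …
f+g: L₀ = lclm(L_f,L_g), ord ≤ 1+1.
Derive L from L₀ (diff closure).
L = (-6 - 48·x - 96·x^3 + 24·x^4) + (6 + 18·x - 12·x^2 + 24·x^3 - 90·x^4 + 24·x^5)·Dx + (-1 + 2·x - 5·x^2 + 12·x^3 + 2·x^4 - 14·x^5 + 4·x^6)·Dx^2  (order 2).
h: a_k = -1, -10, -27, -84, -205, -510, -1183, …
ICs: h(0) = -1, h′(0) = -10.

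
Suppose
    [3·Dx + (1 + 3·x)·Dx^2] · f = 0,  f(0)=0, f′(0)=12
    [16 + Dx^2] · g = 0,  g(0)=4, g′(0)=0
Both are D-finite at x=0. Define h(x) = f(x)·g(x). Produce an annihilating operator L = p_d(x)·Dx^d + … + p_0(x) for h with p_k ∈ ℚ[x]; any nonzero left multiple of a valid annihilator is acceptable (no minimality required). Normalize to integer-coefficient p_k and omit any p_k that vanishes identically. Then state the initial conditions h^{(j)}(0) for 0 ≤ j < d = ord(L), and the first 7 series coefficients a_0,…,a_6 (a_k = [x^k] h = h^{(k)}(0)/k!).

f: a_k = 0, 12, -18, 36, -81, 972/5, -486, …
g: a_k = 4, 0, -32, 0, 128/3, 0, -1024/45, …
Sym-product of L_f,L_g gives L₀ (≤ ord 4).
L = (2272 + 127488·x + 781056·x^2 + 1769472·x^3 + 1327104·x^4) + (4416 + 50112·x + 165888·x^2 + 165888·x^3)·Dx + (1022 + 19392·x + 102816·x^2 + 221184·x^3 + 165888·x^4)·Dx^2 + (276 + 3132·x + 10368·x^2 + 10368·x^3)·Dx^3 + (55 + 714·x + 3375·x^2 + 6912·x^3 + 5184·x^4)·Dx^4  (order 4).
h: a_k = 0, 48, -72, -240, 252, 688/5, -120, …
ICs: h(0) = 0, h′(0) = 48, h′′(0) = -144, h′′′(0) = -1440.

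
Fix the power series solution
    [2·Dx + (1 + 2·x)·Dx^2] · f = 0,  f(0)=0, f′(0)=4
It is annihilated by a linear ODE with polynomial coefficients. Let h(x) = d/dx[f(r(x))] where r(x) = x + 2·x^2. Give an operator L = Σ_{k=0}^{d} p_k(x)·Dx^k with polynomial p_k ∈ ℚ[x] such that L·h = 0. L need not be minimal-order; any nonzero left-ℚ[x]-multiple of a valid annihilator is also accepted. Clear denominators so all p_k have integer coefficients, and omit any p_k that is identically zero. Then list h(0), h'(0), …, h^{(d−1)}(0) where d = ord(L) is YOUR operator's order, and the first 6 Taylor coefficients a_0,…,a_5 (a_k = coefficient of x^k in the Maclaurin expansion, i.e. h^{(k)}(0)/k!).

f: a_k = 0, 4, -4, 16/3, -8, 64/5, …
L₀ from L_f via x↦r, Dx↦r'^{-1}Dx.
Differentiate: ansatz ord ≤ ord L₀ ⇒ L.
L = (-2 + 8·x + 16·x^2) + (1 + 6·x + 12·x^2 + 16·x^3)·Dx  (order 1).
h: a_k = 4, 8, -32, 32, 64, -256, …
ICs: h(0) = 4.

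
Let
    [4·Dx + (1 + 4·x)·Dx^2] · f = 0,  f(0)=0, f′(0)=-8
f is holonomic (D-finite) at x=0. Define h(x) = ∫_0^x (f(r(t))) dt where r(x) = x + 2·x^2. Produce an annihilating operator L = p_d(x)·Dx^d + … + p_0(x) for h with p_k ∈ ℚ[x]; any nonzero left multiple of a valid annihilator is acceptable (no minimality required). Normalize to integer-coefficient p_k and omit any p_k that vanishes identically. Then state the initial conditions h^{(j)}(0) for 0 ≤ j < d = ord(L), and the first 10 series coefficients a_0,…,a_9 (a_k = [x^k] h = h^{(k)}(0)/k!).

L = (16·x + 32·x^2)·Dx^2 + (1 + 8·x + 24·x^2 + 32·x^3)·Dx^3  (order 3).
h: a_k = 0, 0, -4, 0, 16/3, -64/5, 256/15, 0, -512/7, 2048/9, …
ICs: h(0) = 0, h′(0) = 0, h′′(0) = -8.

f: a_k = 0, -8, 16, -128/3, 128, -2048/5, 4096/3, -32768/7, 16384, -524288/9, …
Substitute x→r, Dx→(1/r')Dx; clear ⇒ L₀.
h=∫h₀ ⇒ L = L₀·Dx.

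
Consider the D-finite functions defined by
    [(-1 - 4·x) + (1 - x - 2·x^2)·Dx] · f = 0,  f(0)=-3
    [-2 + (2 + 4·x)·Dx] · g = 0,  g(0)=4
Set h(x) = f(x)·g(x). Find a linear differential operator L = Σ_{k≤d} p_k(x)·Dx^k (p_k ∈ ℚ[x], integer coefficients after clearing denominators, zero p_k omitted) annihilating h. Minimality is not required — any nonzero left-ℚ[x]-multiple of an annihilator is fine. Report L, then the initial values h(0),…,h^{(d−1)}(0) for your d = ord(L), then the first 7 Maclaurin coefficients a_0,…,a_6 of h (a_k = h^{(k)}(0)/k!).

f: a_k = -3, -3, -9, -15, -33, -63, -129, …
g: a_k = 4, 4, -2, 2, -5/2, 7/2, -21/4, …
f·g: L₀ = L_f ⊗_s L_g, ord ≤ 1·1.
L = (2 + 5·x + 6·x^2) + (-1 - x + 4·x^2 + 4·x^3)·Dx  (order 1).
h: a_k = -12, -24, -42, -96, -345/2, -375, -2817/4, …
ICs: h(0) = -12.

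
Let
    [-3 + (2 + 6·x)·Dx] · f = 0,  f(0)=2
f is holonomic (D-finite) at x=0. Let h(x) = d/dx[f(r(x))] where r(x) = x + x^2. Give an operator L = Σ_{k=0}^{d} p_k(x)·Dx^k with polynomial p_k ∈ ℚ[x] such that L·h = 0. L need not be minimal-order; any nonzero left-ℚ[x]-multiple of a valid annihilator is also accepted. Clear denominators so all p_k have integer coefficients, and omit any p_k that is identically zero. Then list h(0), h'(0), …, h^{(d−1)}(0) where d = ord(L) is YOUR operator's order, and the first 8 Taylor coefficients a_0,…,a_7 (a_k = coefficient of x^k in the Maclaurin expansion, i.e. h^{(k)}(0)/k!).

L = 1 + (-2 - 10·x - 18·x^2 - 12·x^3)·Dx  (order 1).
h: a_k = 3, 3/2, -27/8, 99/16, -1215/128, 2997/256, -9639/1024, -6237/2048, …
ICs: h(0) = 3.

f: a_k = 2, 3, -9/4, 27/8, -405/64, 1701/128, -15309/512, 72171/1024, …
L₀ from L_f via x↦r, Dx↦r'^{-1}Dx.
Derive L from L₀ (diff closure).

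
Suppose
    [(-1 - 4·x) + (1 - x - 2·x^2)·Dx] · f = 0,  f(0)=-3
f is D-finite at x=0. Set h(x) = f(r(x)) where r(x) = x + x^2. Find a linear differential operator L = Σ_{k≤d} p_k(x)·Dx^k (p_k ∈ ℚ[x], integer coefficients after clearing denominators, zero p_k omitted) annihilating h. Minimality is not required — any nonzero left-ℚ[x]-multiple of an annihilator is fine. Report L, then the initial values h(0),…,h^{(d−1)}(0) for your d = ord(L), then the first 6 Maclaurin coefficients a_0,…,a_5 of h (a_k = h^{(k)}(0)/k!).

f: a_k = -3, -3, -9, -15, -33, -63, …
Change of var in L_f (x↦r) gives L₀.
L = (1 + 6·x + 12·x^2 + 8·x^3) + (-1 + x + 3·x^2 + 4·x^3 + 2·x^4)·Dx  (order 1).
h: a_k = -3, -3, -12, -33, -87, -240, …
ICs: h(0) = -3.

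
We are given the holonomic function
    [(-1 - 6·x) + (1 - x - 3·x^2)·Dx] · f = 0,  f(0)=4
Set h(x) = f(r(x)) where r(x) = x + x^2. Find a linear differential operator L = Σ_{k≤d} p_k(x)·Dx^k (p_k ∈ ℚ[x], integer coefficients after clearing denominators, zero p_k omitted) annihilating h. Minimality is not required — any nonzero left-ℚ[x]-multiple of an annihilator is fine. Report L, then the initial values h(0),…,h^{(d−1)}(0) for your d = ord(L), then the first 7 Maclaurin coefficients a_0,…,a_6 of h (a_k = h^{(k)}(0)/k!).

L = (1 + 8·x + 18·x^2 + 12·x^3) + (-1 + x + 4·x^2 + 6·x^3 + 3·x^4)·Dx  (order 1).
h: a_k = 4, 4, 20, 60, 176, 548, 1672, …
ICs: h(0) = 4.

f: a_k = 4, 4, 16, 28, 76, 160, 388, …
L₀ from L_f via x↦r, Dx↦r'^{-1}Dx.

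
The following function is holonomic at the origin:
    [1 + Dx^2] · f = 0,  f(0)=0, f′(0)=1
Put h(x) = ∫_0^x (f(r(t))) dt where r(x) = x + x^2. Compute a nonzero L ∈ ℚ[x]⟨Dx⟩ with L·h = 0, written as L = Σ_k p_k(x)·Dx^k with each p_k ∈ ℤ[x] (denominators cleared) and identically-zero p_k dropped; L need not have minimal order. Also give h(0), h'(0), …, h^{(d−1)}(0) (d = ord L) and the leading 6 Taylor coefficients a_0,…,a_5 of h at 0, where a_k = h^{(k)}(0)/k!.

f: a_k = 0, 1, 0, -1/6, 0, 1/120, …
Change of var in L_f (x↦r) gives L₀.
Integrate: L := L₀·Dx.
L = (1 + 6·x + 12·x^2 + 8·x^3)·Dx - 2·Dx^2 + (1 + 2·x)·Dx^3  (order 3).
h: a_k = 0, 0, 1/2, 1/3, -1/24, -1/10, …
ICs: h(0) = 0, h′(0) = 0, h′′(0) = 1.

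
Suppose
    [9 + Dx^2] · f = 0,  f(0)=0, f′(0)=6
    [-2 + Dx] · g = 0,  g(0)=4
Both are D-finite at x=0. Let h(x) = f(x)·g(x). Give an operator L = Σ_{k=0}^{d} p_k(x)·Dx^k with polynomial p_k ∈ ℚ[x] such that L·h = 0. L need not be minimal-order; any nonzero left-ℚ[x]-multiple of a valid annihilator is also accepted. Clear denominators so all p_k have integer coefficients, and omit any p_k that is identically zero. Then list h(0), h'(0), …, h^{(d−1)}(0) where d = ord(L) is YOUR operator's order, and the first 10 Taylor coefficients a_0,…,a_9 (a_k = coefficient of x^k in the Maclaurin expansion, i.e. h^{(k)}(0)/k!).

L = 13 - 4·Dx + Dx^2  (order 2).
h: a_k = 0, 24, 48, 12, -40, -199/5, -46/5, 1483/210, 17/3, 2089/1680, …
ICs: h(0) = 0, h′(0) = 24.

f: a_k = 0, 6, 0, -9, 0, 81/20, 0, -243/280, 0, 243/2240, …
g: a_k = 4, 8, 8, 16/3, 8/3, 16/15, 16/45, 32/315, 8/315, 16/2835, …
L₀ := L_f ⊗_s L_g (sym. prod.), ord ≤ 2.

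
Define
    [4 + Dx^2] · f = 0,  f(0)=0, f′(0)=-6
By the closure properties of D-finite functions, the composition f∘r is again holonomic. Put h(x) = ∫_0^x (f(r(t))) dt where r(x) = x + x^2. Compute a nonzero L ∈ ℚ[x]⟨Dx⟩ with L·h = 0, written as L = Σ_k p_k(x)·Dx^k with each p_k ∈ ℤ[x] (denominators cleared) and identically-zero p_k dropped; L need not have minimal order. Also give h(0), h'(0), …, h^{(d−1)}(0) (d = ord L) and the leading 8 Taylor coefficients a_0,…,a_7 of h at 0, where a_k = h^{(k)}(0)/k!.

f: a_k = 0, -6, 0, 4, 0, -4/5, 0, 8/105, …
Substitute x→r, Dx→(1/r')Dx; clear ⇒ L₀.
∫: right-multiply L₀ by Dx.
L = (4 + 24·x + 48·x^2 + 32·x^3)·Dx - 2·Dx^2 + (1 + 2·x)·Dx^3  (order 3).
h: a_k = 0, 0, -3, -2, 1, 12/5, 28/15, 0, …
ICs: h(0) = 0, h′(0) = 0, h′′(0) = -6.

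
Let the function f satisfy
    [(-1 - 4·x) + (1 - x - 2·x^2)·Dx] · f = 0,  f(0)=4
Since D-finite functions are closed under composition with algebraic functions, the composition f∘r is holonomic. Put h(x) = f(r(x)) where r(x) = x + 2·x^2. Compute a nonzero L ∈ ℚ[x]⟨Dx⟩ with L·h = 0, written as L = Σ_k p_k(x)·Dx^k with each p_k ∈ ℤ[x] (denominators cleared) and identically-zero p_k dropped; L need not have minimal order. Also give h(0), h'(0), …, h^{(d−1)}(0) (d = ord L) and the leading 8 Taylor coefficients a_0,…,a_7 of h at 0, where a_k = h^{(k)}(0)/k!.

L = (1 + 8·x + 24·x^2 + 32·x^3) + (-1 + x + 4·x^2 + 8·x^3 + 8·x^4)·Dx  (order 1).
h: a_k = 4, 4, 20, 68, 212, 676, 2228, 7172, …
ICs: h(0) = 4.

f: a_k = 4, 4, 12, 20, 44, 84, 172, 340, …
f∘r: x↦r, Dx↦Dx/r' in L_f ⇒ L₀.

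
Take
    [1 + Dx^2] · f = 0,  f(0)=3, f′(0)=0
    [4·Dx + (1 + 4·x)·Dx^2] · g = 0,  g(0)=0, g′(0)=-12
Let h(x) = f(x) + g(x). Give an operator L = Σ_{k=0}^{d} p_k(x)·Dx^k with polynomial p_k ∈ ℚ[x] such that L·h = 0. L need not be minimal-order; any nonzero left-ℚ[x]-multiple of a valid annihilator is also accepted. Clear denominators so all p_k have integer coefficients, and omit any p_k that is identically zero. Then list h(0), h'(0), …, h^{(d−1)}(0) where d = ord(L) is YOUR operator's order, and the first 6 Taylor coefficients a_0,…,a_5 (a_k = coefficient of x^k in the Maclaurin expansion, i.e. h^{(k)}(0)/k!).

f: a_k = 3, 0, -3/2, 0, 1/8, 0, …
g: a_k = 0, -12, 24, -64, 192, -3072/5, …
L₀ := lclm(L_f,L_g); ord L₀ ≤ 2+2.
L = (388 + 32·x + 64·x^2)·Dx + (33 + 140·x + 48·x^2 + 64·x^3)·Dx^2 + (388 + 32·x + 64·x^2)·Dx^3 + (33 + 140·x + 48·x^2 + 64·x^3)·Dx^4  (order 4).
h: a_k = 3, -12, 45/2, -64, 1537/8, -3072/5, …
ICs: h(0) = 3, h′(0) = -12, h′′(0) = 45, h′′′(0) = -384.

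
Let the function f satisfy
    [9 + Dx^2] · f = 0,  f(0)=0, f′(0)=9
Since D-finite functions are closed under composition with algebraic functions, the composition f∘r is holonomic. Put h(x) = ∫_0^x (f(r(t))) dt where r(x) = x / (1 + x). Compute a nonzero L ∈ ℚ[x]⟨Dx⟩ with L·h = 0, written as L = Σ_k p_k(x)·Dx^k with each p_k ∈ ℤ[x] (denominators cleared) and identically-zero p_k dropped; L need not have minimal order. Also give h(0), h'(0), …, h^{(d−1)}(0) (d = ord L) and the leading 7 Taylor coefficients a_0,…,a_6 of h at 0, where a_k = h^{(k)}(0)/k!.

f: a_k = 0, 9, 0, -27/2, 0, 243/40, 0, …
Substitute x→r, Dx→(1/r')Dx; clear ⇒ L₀.
h=∫h₀ ⇒ L = L₀·Dx.
L = 9·Dx + (2 + 6·x + 6·x^2 + 2·x^3)·Dx^2 + (1 + 4·x + 6·x^2 + 4·x^3 + x^4)·Dx^3  (order 3).
h: a_k = 0, 0, 9/2, -3, -9/8, 63/10, -879/80, …
ICs: h(0) = 0, h′(0) = 0, h′′(0) = 9.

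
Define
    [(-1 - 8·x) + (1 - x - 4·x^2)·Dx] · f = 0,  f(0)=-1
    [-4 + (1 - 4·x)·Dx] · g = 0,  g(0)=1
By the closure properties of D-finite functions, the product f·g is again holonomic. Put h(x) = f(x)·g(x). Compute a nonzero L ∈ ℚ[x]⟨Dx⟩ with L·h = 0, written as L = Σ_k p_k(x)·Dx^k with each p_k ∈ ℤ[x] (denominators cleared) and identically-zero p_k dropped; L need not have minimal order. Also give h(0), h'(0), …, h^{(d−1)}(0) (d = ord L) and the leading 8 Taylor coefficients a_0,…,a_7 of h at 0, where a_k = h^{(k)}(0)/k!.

f: a_k = -1, -1, -5, -9, -29, -65, -181, -441, …
g: a_k = 1, 4, 16, 64, 256, 1024, 4096, 16384, …
f·g: L₀ = L_f ⊗_s L_g, ord ≤ 1·1.
L = (-5 + 48·x^2) + (1 - 5·x + 16·x^3)·Dx  (order 1).
h: a_k = -1, -5, -25, -109, -465, -1925, -7881, -31965, …
ICs: h(0) = -1.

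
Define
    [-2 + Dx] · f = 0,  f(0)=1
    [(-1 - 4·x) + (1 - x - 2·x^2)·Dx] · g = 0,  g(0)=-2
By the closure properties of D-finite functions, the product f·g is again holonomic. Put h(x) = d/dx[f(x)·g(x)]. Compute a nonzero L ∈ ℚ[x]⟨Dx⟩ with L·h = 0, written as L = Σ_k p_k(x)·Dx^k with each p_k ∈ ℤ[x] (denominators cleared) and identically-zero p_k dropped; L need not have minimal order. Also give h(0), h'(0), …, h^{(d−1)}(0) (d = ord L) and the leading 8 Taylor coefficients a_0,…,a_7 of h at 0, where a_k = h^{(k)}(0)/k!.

f: a_k = 1, 2, 2, 4/3, 2/3, 4/15, 4/45, 8/315, …
g: a_k = -2, -2, -6, -10, -22, -42, -86, -170, …
L₀ := L_f ⊗_s L_g (sym. prod.), ord ≤ 1.
Differentiate: ansatz ord ≤ ord L₀ ⇒ L.
L = (14 + 16·x - 12·x^2 - 16·x^3 + 16·x^4) + (-3 + x + 12·x^2 - 8·x^4)·Dx  (order 1).
h: a_k = -6, -28, -86, -232, -1738/3, -20884/15, -16234/5, -2338384/315, …
ICs: h(0) = -6.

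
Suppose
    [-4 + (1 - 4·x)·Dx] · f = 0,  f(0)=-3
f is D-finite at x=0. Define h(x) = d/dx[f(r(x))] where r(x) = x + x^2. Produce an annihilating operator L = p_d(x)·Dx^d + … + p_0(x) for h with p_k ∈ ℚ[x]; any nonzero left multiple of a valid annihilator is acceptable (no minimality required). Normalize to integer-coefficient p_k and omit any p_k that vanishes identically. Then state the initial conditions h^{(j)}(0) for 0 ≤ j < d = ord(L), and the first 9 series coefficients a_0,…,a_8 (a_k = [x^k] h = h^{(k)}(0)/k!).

f: a_k = -3, -12, -48, -192, -768, -3072, -12288, -49152, -196608, …
L₀ from L_f via x↦r, Dx↦r'^{-1}Dx.
Derive L from L₀ (diff closure).
L = (10 + 24·x + 24·x^2) + (-1 + 2·x + 12·x^2 + 8·x^3)·Dx  (order 1).
h: a_k = -12, -120, -864, -5568, -33600, -194688, -1096704, -6051840, -32873472, …
ICs: h(0) = -12.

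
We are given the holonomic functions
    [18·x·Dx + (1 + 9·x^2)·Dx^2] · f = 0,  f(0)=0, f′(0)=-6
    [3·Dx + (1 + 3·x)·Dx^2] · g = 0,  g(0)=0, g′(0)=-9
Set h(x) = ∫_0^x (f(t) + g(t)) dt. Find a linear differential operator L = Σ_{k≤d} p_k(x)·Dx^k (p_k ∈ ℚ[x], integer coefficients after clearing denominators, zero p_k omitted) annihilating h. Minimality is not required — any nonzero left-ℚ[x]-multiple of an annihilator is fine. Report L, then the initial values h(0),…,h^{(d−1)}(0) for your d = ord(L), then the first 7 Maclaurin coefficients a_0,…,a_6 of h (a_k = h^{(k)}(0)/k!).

f: a_k = 0, -6, 0, 18, 0, -486/5, 0, …
g: a_k = 0, -9, 27/2, -27, 243/4, -729/5, 729/2, …
h₀=f+g: left-lcm gives L₀, ord ≤ 4.
∫: right-multiply L₀ by Dx.
L = (-18 - 162·x + 486·x^2 + 486·x^3)·Dx^2 + (-12 - 36·x + 972·x^3 + 972·x^4)·Dx^3 + (-1 + 3·x + 18·x^2 + 54·x^3 + 243·x^4 + 243·x^5)·Dx^4  (order 4).
h: a_k = 0, 0, -15/2, 9/2, -9/4, 243/20, -81/2, …
ICs: h(0) = 0, h′(0) = 0, h′′(0) = -15, h′′′(0) = 27.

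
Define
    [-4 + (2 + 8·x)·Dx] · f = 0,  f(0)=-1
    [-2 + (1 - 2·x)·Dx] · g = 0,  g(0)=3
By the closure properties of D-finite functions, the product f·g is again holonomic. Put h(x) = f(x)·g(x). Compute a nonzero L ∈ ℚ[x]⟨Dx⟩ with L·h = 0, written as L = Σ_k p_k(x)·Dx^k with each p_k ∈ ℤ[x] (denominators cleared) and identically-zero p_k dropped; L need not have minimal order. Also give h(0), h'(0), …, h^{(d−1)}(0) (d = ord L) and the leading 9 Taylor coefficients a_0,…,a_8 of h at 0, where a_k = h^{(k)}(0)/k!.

f: a_k = -1, -2, 2, -4, 10, -28, 84, -264, 858, …
g: a_k = 3, 6, 12, 24, 48, 96, 192, 384, 768, …
Sym-product of L_f,L_g gives L₀ (≤ ord 1).
L = (4 + 4·x) + (-1 - 2·x + 8·x^2)·Dx  (order 1).
h: a_k = -3, -12, -18, -48, -66, -216, -180, -1152, 270, …
ICs: h(0) = -3.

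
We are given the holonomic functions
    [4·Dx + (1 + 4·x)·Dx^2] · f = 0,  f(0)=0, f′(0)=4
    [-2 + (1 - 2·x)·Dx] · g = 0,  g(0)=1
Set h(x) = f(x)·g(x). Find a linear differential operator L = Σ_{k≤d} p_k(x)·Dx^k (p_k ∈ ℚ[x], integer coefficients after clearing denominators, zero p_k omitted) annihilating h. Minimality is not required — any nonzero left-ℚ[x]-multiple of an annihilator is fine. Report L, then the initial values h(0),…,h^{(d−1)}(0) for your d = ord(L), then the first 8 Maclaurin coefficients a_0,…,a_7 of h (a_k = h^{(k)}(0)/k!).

L = 8 + 24·x·Dx + (-1 - 2·x + 8·x^2)·Dx^2  (order 2).
h: a_k = 0, 4, 0, 64/3, -64/3, 2432/15, -1792/5, 56832/35, …
ICs: h(0) = 0, h′(0) = 4.

f: a_k = 0, 4, -8, 64/3, -64, 1024/5, -2048/3, 16384/7, …
g: a_k = 1, 2, 4, 8, 16, 32, 64, 128, …
Sym-product of L_f,L_g gives L₀ (≤ ord 2).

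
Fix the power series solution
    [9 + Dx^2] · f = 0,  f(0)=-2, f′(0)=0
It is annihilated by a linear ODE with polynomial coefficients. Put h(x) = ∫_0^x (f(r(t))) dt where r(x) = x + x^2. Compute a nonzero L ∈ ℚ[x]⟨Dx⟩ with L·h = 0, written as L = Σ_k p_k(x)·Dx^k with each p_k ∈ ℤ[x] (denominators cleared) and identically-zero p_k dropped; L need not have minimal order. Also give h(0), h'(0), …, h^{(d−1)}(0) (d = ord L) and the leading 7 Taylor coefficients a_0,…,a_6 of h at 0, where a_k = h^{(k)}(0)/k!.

f: a_k = -2, 0, 9, 0, -27/4, 0, 81/40, …
L₀ from L_f via x↦r, Dx↦r'^{-1}Dx.
h=∫h₀ ⇒ L = L₀·Dx.
L = (9 + 54·x + 108·x^2 + 72·x^3)·Dx - 2·Dx^2 + (1 + 2·x)·Dx^3  (order 3).
h: a_k = 0, -2, 0, 3, 9/2, 9/20, -9/2, …
ICs: h(0) = 0, h′(0) = -2, h′′(0) = 0.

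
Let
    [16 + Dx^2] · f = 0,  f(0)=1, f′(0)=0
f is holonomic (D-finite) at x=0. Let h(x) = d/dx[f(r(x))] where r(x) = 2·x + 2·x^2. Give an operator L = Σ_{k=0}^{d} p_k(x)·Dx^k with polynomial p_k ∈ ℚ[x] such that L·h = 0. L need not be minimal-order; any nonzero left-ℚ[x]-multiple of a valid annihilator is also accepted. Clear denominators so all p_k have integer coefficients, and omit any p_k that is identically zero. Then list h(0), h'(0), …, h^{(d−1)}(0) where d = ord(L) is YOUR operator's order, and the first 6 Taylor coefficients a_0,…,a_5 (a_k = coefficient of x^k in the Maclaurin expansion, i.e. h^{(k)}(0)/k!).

L = (76 + 512·x + 1536·x^2 + 2048·x^3 + 1024·x^4) + (-6 - 12·x)·Dx + (1 + 4·x + 4·x^2)·Dx^2  (order 2).
h: a_k = 0, -64, -192, 1664/3, 10240/3, 59392/15, …
ICs: h(0) = 0, h′(0) = -64.

f: a_k = 1, 0, -8, 0, 32/3, 0, …
Change of var in L_f (x↦r) gives L₀.
Derive L from L₀ (diff closure).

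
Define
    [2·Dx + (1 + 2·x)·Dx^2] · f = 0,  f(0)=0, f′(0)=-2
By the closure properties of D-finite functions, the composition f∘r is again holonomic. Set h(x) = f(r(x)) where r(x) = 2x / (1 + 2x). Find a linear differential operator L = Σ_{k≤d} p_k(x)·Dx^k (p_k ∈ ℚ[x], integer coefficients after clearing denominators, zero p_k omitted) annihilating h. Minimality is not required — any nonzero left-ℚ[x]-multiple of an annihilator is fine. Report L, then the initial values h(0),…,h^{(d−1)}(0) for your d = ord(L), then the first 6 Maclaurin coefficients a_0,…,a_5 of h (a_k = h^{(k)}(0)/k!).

f: a_k = 0, -2, 2, -8/3, 4, -32/5, …
Substitute x→r, Dx→(1/r')Dx; clear ⇒ L₀.
L = (8 + 24·x)·Dx + (1 + 8·x + 12·x^2)·Dx^2  (order 2).
h: a_k = 0, -4, 16, -208/3, 320, -7744/5, …
ICs: h(0) = 0, h′(0) = -4.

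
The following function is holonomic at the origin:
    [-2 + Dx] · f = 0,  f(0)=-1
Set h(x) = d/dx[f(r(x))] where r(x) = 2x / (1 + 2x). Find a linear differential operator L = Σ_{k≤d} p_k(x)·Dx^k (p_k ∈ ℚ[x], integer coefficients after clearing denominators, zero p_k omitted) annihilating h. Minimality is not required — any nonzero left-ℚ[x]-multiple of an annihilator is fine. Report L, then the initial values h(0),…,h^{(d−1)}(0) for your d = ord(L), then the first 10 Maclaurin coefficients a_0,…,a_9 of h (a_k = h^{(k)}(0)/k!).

f: a_k = -1, -2, -2, -4/3, -2/3, -4/15, -4/45, -8/315, -2/315, -4/2835, …
Substitute x→r, Dx→(1/r')Dx; clear ⇒ L₀.
Differentiate: ansatz ord ≤ ord L₀ ⇒ L.
L = -8·x + (-1 - 4·x - 4·x^2)·Dx  (order 1).
h: a_k = -4, 0, 16, -128/3, 64, -512/15, -1280/9, 65536/105, -72704/45, 9207808/2835, …
ICs: h(0) = -4.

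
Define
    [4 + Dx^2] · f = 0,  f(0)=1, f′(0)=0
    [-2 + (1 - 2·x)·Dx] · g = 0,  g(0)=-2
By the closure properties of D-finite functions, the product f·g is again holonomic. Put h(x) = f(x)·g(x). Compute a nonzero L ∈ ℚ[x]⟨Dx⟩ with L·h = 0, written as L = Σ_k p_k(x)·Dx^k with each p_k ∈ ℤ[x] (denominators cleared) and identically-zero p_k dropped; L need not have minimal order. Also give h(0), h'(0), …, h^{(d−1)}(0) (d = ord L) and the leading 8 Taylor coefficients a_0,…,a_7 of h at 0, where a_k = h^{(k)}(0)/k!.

L = (-4 + 8·x) + 4·Dx + (-1 + 2·x)·Dx^2  (order 2).
h: a_k = -2, -4, -4, -8, -52/3, -104/3, -3112/45, -6224/45, …
ICs: h(0) = -2, h′(0) = -4.

f: a_k = 1, 0, -2, 0, 2/3, 0, -4/45, 0, …
g: a_k = -2, -4, -8, -16, -32, -64, -128, -256, …
Product ⇒ symmetric product L₀, ord ≤ 2.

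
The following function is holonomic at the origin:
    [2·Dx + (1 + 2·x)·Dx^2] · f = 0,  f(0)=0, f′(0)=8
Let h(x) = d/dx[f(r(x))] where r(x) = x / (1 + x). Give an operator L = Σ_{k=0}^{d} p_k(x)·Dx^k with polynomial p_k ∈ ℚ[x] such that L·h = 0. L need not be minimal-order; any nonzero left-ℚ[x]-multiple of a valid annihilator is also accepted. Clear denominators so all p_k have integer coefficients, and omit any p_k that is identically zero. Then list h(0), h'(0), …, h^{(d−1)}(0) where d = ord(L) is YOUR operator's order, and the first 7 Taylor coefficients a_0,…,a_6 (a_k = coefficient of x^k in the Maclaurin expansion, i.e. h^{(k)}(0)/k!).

L = (4 + 6·x) + (1 + 4·x + 3·x^2)·Dx  (order 1).
h: a_k = 8, -32, 104, -320, 968, -2912, 8744, …
ICs: h(0) = 8.

f: a_k = 0, 8, -8, 32/3, -16, 128/5, -128/3, …
Change of var in L_f (x↦r) gives L₀.
Derive L from L₀ (diff closure).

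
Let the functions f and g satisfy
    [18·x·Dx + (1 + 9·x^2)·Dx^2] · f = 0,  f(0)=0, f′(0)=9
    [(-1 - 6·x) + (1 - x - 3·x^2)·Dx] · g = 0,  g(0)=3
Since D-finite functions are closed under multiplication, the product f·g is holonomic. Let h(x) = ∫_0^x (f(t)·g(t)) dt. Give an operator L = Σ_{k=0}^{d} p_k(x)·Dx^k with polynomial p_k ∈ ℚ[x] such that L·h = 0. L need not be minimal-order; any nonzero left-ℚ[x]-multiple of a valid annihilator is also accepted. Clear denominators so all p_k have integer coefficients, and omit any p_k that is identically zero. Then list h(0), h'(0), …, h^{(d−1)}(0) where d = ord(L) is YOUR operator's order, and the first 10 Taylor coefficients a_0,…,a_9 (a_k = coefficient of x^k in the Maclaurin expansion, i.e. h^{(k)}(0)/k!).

f: a_k = 0, 9, 0, -27, 0, 729/5, 0, -6561/7, 0, 6561, …
g: a_k = 3, 3, 12, 21, 57, 120, 291, 651, 1524, 3477, …
h₀=f·g: eliminate ⇒ L₀, order ≤ 2·1.
Integrate: L := L₀·Dx.
L = (6 + 18·x + 162·x^2)·Dx + (2 - 6·x + 36·x^2 + 162·x^3)·Dx^2 + (-1 + x - 6·x^2 + 9·x^3 + 27·x^4)·Dx^3  (order 3).
h: a_k = 0, 0, 27/2, 9, 27/4, 108/5, 522/5, 4752/35, 621/280, 11157/35, …
ICs: h(0) = 0, h′(0) = 0, h′′(0) = 27.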